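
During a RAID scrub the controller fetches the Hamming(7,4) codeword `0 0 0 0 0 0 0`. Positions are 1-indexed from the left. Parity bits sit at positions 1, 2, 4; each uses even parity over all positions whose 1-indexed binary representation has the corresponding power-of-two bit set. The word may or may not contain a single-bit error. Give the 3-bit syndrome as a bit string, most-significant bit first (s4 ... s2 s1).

000

s1: b1⊕b3⊕b5⊕b7 = 0⊕0⊕0⊕0 = 0
s2: b2⊕b3⊕b6⊕b7 = 0⊕0⊕0⊕0 = 0
s4: b4⊕b5⊕b6⊕b7 = 0⊕0⊕0⊕0 = 0
Syndrome (s4...s1) = 000 → position 0 (no error).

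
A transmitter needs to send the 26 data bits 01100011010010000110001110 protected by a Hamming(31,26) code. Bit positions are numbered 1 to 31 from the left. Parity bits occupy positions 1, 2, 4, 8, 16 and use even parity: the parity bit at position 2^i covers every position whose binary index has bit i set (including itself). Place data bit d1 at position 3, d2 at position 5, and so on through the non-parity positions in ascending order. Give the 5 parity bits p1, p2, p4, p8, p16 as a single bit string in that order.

00010

Place data bits at non-power-of-two positions: b3=0, b5=1, b6=1, b7=0, b9=0, b10=0, b11=1, b12=1, b13=0, b14=1, b15=0, b17=0, b18=1, b19=0, b20=0, b21=0, b22=0, b23=1, b24=1, b25=0, b26=0, b27=0, b28=1, b29=1, b30=1, b31=0.
p1 = XOR of data positions {3,5,7,9,11,13,15,17,19,21,23,25,27,29,31} = 0⊕1⊕0⊕0⊕1⊕0⊕0⊕0⊕0⊕0⊕1⊕0⊕0⊕1⊕0 = 0
p2 = XOR of data positions {3,6,7,10,11,14,15,18,19,22,23,26,27,30,31} = 0⊕1⊕0⊕0⊕1⊕1⊕0⊕1⊕0⊕0⊕1⊕0⊕0⊕1⊕0 = 0
p4 = XOR of data positions {5,6,7,12,13,14,15,20,21,22,23,28,29,30,31} = 1⊕1⊕0⊕1⊕0⊕1⊕0⊕0⊕0⊕0⊕1⊕1⊕1⊕1⊕0 = 0
p8 = XOR of data positions {9,10,11,12,13,14,15,24,25,26,27,28,29,30,31} = 0⊕0⊕1⊕1⊕0⊕1⊕0⊕1⊕0⊕0⊕0⊕1⊕1⊕1⊕0 = 1
p16 = XOR of data positions {17,18,19,20,21,22,23,24,25,26,27,28,29,30,31} = 0⊕1⊕0⊕0⊕0⊕0⊕1⊕1⊕0⊕0⊕0⊕1⊕1⊕1⊕0 = 0
Parity bits p1,p2,p4,p8,p16 = 00010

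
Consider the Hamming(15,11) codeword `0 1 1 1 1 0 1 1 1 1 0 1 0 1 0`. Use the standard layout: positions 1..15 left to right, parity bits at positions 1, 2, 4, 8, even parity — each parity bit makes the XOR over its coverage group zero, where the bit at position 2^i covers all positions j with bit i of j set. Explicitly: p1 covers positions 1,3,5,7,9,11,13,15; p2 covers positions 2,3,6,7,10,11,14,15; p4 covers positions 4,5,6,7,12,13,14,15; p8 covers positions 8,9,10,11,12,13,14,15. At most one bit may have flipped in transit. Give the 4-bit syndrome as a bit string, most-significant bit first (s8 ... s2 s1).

s1: b1⊕b3⊕b5⊕b7⊕b9⊕b11⊕b13⊕b15 = 0⊕1⊕1⊕1⊕1⊕0⊕0⊕0 = 0
s2: b2⊕b3⊕b6⊕b7⊕b10⊕b11⊕b14⊕b15 = 1⊕1⊕0⊕1⊕1⊕0⊕1⊕0 = 1
s4: b4⊕b5⊕b6⊕b7⊕b12⊕b13⊕b14⊕b15 = 1⊕1⊕0⊕1⊕1⊕0⊕1⊕0 = 1
s8: b8⊕b9⊕b10⊕b11⊕b12⊕b13⊕b14⊕b15 = 1⊕1⊕1⊕0⊕1⊕0⊕1⊕0 = 1
Syndrome (s8...s1) = 1110 → position 14.

1110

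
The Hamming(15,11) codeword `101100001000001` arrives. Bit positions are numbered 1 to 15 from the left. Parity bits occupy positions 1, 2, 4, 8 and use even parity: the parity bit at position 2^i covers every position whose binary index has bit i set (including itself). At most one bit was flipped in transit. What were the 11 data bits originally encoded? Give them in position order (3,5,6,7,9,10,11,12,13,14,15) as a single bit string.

10001000001

s1: b1⊕b3⊕b5⊕b7⊕b9⊕b11⊕b13⊕b15 = 1⊕1⊕0⊕0⊕1⊕0⊕0⊕1 = 0
s2: b2⊕b3⊕b6⊕b7⊕b10⊕b11⊕b14⊕b15 = 0⊕1⊕0⊕0⊕0⊕0⊕0⊕1 = 0
s4: b4⊕b5⊕b6⊕b7⊕b12⊕b13⊕b14⊕b15 = 1⊕0⊕0⊕0⊕0⊕0⊕0⊕1 = 0
s8: b8⊕b9⊕b10⊕b11⊕b12⊕b13⊕b14⊕b15 = 0⊕1⊕0⊕0⊕0⊕0⊕0⊕1 = 0
Syndrome (s8...s1) = 0000 → position 0 (no error).
No correction needed.
Data bits at positions 3,5,6,7,9,10,11,12,13,14,15: 10001000001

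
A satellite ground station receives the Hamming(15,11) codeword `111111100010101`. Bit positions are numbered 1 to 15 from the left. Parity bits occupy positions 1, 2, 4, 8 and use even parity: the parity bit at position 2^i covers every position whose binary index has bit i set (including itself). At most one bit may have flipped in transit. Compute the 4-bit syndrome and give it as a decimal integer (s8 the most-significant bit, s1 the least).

9

s1: b1⊕b3⊕b5⊕b7⊕b9⊕b11⊕b13⊕b15 = 1⊕1⊕1⊕1⊕0⊕1⊕1⊕1 = 1
s2: b2⊕b3⊕b6⊕b7⊕b10⊕b11⊕b14⊕b15 = 1⊕1⊕1⊕1⊕0⊕1⊕0⊕1 = 0
s4: b4⊕b5⊕b6⊕b7⊕b12⊕b13⊕b14⊕b15 = 1⊕1⊕1⊕1⊕0⊕1⊕0⊕1 = 0
s8: b8⊕b9⊕b10⊕b11⊕b12⊕b13⊕b14⊕b15 = 0⊕0⊕0⊕1⊕0⊕1⊕0⊕1 = 1
Syndrome (s8...s1) = 1001 → position 9.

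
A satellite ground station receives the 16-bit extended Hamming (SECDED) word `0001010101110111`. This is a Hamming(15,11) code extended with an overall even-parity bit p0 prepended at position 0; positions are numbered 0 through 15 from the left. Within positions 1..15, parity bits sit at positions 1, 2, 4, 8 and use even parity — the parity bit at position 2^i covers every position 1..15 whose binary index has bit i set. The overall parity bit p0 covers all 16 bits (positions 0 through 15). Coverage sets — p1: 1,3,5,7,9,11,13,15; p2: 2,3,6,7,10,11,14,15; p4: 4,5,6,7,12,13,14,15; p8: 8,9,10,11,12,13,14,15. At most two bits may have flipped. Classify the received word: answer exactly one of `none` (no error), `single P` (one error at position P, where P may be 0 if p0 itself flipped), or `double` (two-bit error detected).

s1: b1⊕b3⊕b5⊕b7⊕b9⊕b11⊕b13⊕b15 = 0⊕1⊕1⊕1⊕1⊕1⊕1⊕1 = 1
s2: b2⊕b3⊕b6⊕b7⊕b10⊕b11⊕b14⊕b15 = 0⊕1⊕0⊕1⊕1⊕1⊕1⊕1 = 0
s4: b4⊕b5⊕b6⊕b7⊕b12⊕b13⊕b14⊕b15 = 0⊕1⊕0⊕1⊕0⊕1⊕1⊕1 = 1
s8: b8⊕b9⊕b10⊕b11⊕b12⊕b13⊕b14⊕b15 = 0⊕1⊕1⊕1⊕0⊕1⊕1⊕1 = 0
Syndrome (s8...s1) = 0101 → position 5.
Overall parity (XOR of all 16 bits, including p0): 0⊕0⊕0⊕1⊕0⊕1⊕0⊕1⊕0⊕1⊕1⊕1⊕0⊕1⊕1⊕1 = 1
Overall=1, syndrome position=5 → single-bit error at position 5.

single 5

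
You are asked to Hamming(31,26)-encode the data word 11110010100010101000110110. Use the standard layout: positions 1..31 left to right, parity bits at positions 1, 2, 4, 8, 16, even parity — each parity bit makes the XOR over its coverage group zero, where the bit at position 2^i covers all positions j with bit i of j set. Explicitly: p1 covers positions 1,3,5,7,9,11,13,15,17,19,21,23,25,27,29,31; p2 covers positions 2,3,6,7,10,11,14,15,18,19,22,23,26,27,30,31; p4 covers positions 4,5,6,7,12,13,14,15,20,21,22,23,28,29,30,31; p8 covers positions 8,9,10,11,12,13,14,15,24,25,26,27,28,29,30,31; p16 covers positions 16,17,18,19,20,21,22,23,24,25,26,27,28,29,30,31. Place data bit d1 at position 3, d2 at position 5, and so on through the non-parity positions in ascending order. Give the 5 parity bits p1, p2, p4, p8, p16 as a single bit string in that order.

11001

Place data bits at non-power-of-two positions: b3=1, b5=1, b6=1, b7=1, b9=0, b10=0, b11=1, b12=0, b13=1, b14=0, b15=0, b17=0, b18=1, b19=0, b20=1, b21=0, b22=1, b23=0, b24=0, b25=0, b26=1, b27=1, b28=0, b29=1, b30=1, b31=0.
p1 = XOR of data positions {3,5,7,9,11,13,15,17,19,21,23,25,27,29,31} = 1⊕1⊕1⊕0⊕1⊕1⊕0⊕0⊕0⊕0⊕0⊕0⊕1⊕1⊕0 = 1
p2 = XOR of data positions {3,6,7,10,11,14,15,18,19,22,23,26,27,30,31} = 1⊕1⊕1⊕0⊕1⊕0⊕0⊕1⊕0⊕1⊕0⊕1⊕1⊕1⊕0 = 1
p4 = XOR of data positions {5,6,7,12,13,14,15,20,21,22,23,28,29,30,31} = 1⊕1⊕1⊕0⊕1⊕0⊕0⊕1⊕0⊕1⊕0⊕0⊕1⊕1⊕0 = 0
p8 = XOR of data positions {9,10,11,12,13,14,15,24,25,26,27,28,29,30,31} = 0⊕0⊕1⊕0⊕1⊕0⊕0⊕0⊕0⊕1⊕1⊕0⊕1⊕1⊕0 = 0
p16 = XOR of data positions {17,18,19,20,21,22,23,24,25,26,27,28,29,30,31} = 0⊕1⊕0⊕1⊕0⊕1⊕0⊕0⊕0⊕1⊕1⊕0⊕1⊕1⊕0 = 1
Parity bits p1,p2,p4,p8,p16 = 11001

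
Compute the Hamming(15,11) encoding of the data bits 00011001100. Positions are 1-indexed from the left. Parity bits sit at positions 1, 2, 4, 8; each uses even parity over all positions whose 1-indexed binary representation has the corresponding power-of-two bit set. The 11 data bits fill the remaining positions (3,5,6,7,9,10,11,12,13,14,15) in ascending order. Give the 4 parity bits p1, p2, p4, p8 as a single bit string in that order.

Place data bits at non-power-of-two positions: b3=0, b5=0, b6=0, b7=1, b9=1, b10=0, b11=0, b12=1, b13=1, b14=0, b15=0.
p1 = XOR of data positions {3,5,7,9,11,13,15} = 0⊕0⊕1⊕1⊕0⊕1⊕0 = 1
p2 = XOR of data positions {3,6,7,10,11,14,15} = 0⊕0⊕1⊕0⊕0⊕0⊕0 = 1
p4 = XOR of data positions {5,6,7,12,13,14,15} = 0⊕0⊕1⊕1⊕1⊕0⊕0 = 1
p8 = XOR of data positions {9,10,11,12,13,14,15} = 1⊕0⊕0⊕1⊕1⊕0⊕0 = 1
Parity bits p1,p2,p4,p8 = 1111

1111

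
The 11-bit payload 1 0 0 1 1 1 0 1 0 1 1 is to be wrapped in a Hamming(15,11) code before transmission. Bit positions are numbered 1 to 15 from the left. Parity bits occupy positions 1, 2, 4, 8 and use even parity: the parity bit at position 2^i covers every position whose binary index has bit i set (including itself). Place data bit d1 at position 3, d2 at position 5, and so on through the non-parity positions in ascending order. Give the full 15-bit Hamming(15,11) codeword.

Place data bits at non-power-of-two positions: b3=1, b5=0, b6=0, b7=1, b9=1, b10=1, b11=0, b12=1, b13=0, b14=1, b15=1.
p1 = XOR of data positions {3,5,7,9,11,13,15} = 1⊕0⊕1⊕1⊕0⊕0⊕1 = 0
p2 = XOR of data positions {3,6,7,10,11,14,15} = 1⊕0⊕1⊕1⊕0⊕1⊕1 = 1
p4 = XOR of data positions {5,6,7,12,13,14,15} = 0⊕0⊕1⊕1⊕0⊕1⊕1 = 0
p8 = XOR of data positions {9,10,11,12,13,14,15} = 1⊕1⊕0⊕1⊕0⊕1⊕1 = 1
Codeword b1..b15 = 011000111101011

011000111101011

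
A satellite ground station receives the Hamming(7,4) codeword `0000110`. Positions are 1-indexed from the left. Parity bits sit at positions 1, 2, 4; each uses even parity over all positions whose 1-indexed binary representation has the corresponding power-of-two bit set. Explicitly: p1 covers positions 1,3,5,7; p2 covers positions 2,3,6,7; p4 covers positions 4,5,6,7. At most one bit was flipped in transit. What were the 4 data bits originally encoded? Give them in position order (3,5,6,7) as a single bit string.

s1: b1⊕b3⊕b5⊕b7 = 0⊕0⊕1⊕0 = 1
s2: b2⊕b3⊕b6⊕b7 = 0⊕0⊕1⊕0 = 1
s4: b4⊕b5⊕b6⊕b7 = 0⊕1⊕1⊕0 = 0
Syndrome (s4...s1) = 011 → position 3.
Flip bit 3: corrected codeword = 0010110
Data bits at positions 3,5,6,7: 1110

1110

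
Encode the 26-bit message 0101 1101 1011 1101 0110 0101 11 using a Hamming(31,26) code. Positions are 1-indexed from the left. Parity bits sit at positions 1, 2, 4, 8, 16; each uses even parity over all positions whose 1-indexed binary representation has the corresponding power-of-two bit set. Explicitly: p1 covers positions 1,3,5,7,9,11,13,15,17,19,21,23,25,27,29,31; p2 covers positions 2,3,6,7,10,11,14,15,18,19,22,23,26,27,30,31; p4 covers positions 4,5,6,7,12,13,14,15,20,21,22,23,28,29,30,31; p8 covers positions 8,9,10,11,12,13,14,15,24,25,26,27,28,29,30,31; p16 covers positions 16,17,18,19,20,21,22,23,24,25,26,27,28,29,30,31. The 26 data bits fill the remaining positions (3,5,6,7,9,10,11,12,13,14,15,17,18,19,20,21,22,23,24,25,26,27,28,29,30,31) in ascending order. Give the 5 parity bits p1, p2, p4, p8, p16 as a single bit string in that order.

Place data bits at non-power-of-two positions: b3=0, b5=1, b6=0, b7=1, b9=1, b10=1, b11=0, b12=1, b13=1, b14=0, b15=1, b17=1, b18=1, b19=1, b20=0, b21=1, b22=0, b23=1, b24=1, b25=0, b26=0, b27=1, b28=0, b29=1, b30=1, b31=1.
p1 = XOR of data positions {3,5,7,9,11,13,15,17,19,21,23,25,27,29,31} = 0⊕1⊕1⊕1⊕0⊕1⊕1⊕1⊕1⊕1⊕1⊕0⊕1⊕1⊕1 = 0
p2 = XOR of data positions {3,6,7,10,11,14,15,18,19,22,23,26,27,30,31} = 0⊕0⊕1⊕1⊕0⊕0⊕1⊕1⊕1⊕0⊕1⊕0⊕1⊕1⊕1 = 1
p4 = XOR of data positions {5,6,7,12,13,14,15,20,21,22,23,28,29,30,31} = 1⊕0⊕1⊕1⊕1⊕0⊕1⊕0⊕1⊕0⊕1⊕0⊕1⊕1⊕1 = 0
p8 = XOR of data positions {9,10,11,12,13,14,15,24,25,26,27,28,29,30,31} = 1⊕1⊕0⊕1⊕1⊕0⊕1⊕1⊕0⊕0⊕1⊕0⊕1⊕1⊕1 = 0
p16 = XOR of data positions {17,18,19,20,21,22,23,24,25,26,27,28,29,30,31} = 1⊕1⊕1⊕0⊕1⊕0⊕1⊕1⊕0⊕0⊕1⊕0⊕1⊕1⊕1 = 0
Parity bits p1,p2,p4,p8,p16 = 01000

01000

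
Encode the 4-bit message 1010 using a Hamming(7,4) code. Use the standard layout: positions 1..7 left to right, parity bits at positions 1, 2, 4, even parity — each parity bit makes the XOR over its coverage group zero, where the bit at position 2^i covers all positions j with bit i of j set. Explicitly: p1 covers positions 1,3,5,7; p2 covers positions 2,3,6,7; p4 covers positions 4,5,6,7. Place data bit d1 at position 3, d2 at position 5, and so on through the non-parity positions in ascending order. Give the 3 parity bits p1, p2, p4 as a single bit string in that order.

Place data bits at non-power-of-two positions: b3=1, b5=0, b6=1, b7=0.
p1 = XOR of data positions {3,5,7} = 1⊕0⊕0 = 1
p2 = XOR of data positions {3,6,7} = 1⊕1⊕0 = 0
p4 = XOR of data positions {5,6,7} = 0⊕1⊕0 = 1
Parity bits p1,p2,p4 = 101

101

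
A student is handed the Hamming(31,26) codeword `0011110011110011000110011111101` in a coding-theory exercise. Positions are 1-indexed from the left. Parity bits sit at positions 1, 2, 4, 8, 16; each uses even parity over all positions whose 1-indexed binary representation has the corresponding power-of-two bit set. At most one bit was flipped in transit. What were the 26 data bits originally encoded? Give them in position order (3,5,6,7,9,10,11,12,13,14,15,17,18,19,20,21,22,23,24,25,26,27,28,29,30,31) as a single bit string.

s1: b1⊕b3⊕b5⊕b7⊕b9⊕b11⊕b13⊕b15⊕b17⊕b19⊕b21⊕b23⊕b25⊕b27⊕b29⊕b31 = 0⊕1⊕1⊕0⊕1⊕1⊕0⊕1⊕0⊕0⊕1⊕0⊕1⊕1⊕1⊕1 = 0
s2: b2⊕b3⊕b6⊕b7⊕b10⊕b11⊕b14⊕b15⊕b18⊕b19⊕b22⊕b23⊕b26⊕b27⊕b30⊕b31 = 0⊕1⊕1⊕0⊕1⊕1⊕0⊕1⊕0⊕0⊕0⊕0⊕1⊕1⊕0⊕1 = 0
s4: b4⊕b5⊕b6⊕b7⊕b12⊕b13⊕b14⊕b15⊕b20⊕b21⊕b22⊕b23⊕b28⊕b29⊕b30⊕b31 = 1⊕1⊕1⊕0⊕1⊕0⊕0⊕1⊕1⊕1⊕0⊕0⊕1⊕1⊕0⊕1 = 0
s8: b8⊕b9⊕b10⊕b11⊕b12⊕b13⊕b14⊕b15⊕b24⊕b25⊕b26⊕b27⊕b28⊕b29⊕b30⊕b31 = 0⊕1⊕1⊕1⊕1⊕0⊕0⊕1⊕1⊕1⊕1⊕1⊕1⊕1⊕0⊕1 = 0
s16: b16⊕b17⊕b18⊕b19⊕b20⊕b21⊕b22⊕b23⊕b24⊕b25⊕b26⊕b27⊕b28⊕b29⊕b30⊕b31 = 1⊕0⊕0⊕0⊕1⊕1⊕0⊕0⊕1⊕1⊕1⊕1⊕1⊕1⊕0⊕1 = 0
Syndrome (s16...s1) = 00000 → position 0 (no error).
No correction needed.
Data bits at positions 3,5,6,7,9,10,11,12,13,14,15,17,18,19,20,21,22,23,24,25,26,27,28,29,30,31: 11101111001000110011111101

11101111001000110011111101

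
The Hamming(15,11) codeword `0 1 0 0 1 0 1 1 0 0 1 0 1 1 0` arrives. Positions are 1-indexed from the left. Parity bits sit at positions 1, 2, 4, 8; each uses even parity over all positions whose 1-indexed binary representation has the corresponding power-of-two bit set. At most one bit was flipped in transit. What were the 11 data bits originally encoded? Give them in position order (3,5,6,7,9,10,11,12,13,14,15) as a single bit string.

01010010110

s1: b1⊕b3⊕b5⊕b7⊕b9⊕b11⊕b13⊕b15 = 0⊕0⊕1⊕1⊕0⊕1⊕1⊕0 = 0
s2: b2⊕b3⊕b6⊕b7⊕b10⊕b11⊕b14⊕b15 = 1⊕0⊕0⊕1⊕0⊕1⊕1⊕0 = 0
s4: b4⊕b5⊕b6⊕b7⊕b12⊕b13⊕b14⊕b15 = 0⊕1⊕0⊕1⊕0⊕1⊕1⊕0 = 0
s8: b8⊕b9⊕b10⊕b11⊕b12⊕b13⊕b14⊕b15 = 1⊕0⊕0⊕1⊕0⊕1⊕1⊕0 = 0
Syndrome (s8...s1) = 0000 → position 0 (no error).
No correction needed.
Data bits at positions 3,5,6,7,9,10,11,12,13,14,15: 01010010110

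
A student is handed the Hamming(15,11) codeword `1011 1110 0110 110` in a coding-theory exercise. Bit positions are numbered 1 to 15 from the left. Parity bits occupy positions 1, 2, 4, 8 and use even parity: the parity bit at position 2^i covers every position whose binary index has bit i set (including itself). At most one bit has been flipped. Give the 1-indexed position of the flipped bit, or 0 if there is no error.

0

s1: b1⊕b3⊕b5⊕b7⊕b9⊕b11⊕b13⊕b15 = 1⊕1⊕1⊕1⊕0⊕1⊕1⊕0 = 0
s2: b2⊕b3⊕b6⊕b7⊕b10⊕b11⊕b14⊕b15 = 0⊕1⊕1⊕1⊕1⊕1⊕1⊕0 = 0
s4: b4⊕b5⊕b6⊕b7⊕b12⊕b13⊕b14⊕b15 = 1⊕1⊕1⊕1⊕0⊕1⊕1⊕0 = 0
s8: b8⊕b9⊕b10⊕b11⊕b12⊕b13⊕b14⊕b15 = 0⊕0⊕1⊕1⊕0⊕1⊕1⊕0 = 0
Syndrome (s8...s1) = 0000 → position 0 (no error).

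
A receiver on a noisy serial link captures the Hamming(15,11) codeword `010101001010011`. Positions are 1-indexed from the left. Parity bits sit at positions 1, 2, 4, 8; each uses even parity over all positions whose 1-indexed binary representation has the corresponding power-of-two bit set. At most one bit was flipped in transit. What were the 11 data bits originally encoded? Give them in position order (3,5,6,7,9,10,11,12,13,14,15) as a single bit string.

10101010011

s1: b1⊕b3⊕b5⊕b7⊕b9⊕b11⊕b13⊕b15 = 0⊕0⊕0⊕0⊕1⊕1⊕0⊕1 = 1
s2: b2⊕b3⊕b6⊕b7⊕b10⊕b11⊕b14⊕b15 = 1⊕0⊕1⊕0⊕0⊕1⊕1⊕1 = 1
s4: b4⊕b5⊕b6⊕b7⊕b12⊕b13⊕b14⊕b15 = 1⊕0⊕1⊕0⊕0⊕0⊕1⊕1 = 0
s8: b8⊕b9⊕b10⊕b11⊕b12⊕b13⊕b14⊕b15 = 0⊕1⊕0⊕1⊕0⊕0⊕1⊕1 = 0
Syndrome (s8...s1) = 0011 → position 3.
Flip bit 3: corrected codeword = 011101001010011
Data bits at positions 3,5,6,7,9,10,11,12,13,14,15: 10101010011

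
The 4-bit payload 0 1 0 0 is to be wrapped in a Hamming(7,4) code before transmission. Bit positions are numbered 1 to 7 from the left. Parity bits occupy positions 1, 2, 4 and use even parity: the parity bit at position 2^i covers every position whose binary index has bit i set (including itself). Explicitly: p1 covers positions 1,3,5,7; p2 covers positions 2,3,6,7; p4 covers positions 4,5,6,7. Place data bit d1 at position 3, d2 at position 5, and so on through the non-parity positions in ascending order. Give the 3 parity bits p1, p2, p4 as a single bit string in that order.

Place data bits at non-power-of-two positions: b3=0, b5=1, b6=0, b7=0.
p1 = XOR of data positions {3,5,7} = 0⊕1⊕0 = 1
p2 = XOR of data positions {3,6,7} = 0⊕0⊕0 = 0
p4 = XOR of data positions {5,6,7} = 1⊕0⊕0 = 1
Parity bits p1,p2,p4 = 101

101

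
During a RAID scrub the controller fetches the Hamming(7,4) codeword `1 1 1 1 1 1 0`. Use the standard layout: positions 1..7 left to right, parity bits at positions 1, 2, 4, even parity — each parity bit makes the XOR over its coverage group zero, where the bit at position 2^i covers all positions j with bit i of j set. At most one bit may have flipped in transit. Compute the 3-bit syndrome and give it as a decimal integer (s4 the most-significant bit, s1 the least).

s1: b1⊕b3⊕b5⊕b7 = 1⊕1⊕1⊕0 = 1
s2: b2⊕b3⊕b6⊕b7 = 1⊕1⊕1⊕0 = 1
s4: b4⊕b5⊕b6⊕b7 = 1⊕1⊕1⊕0 = 1
Syndrome (s4...s1) = 111 → position 7.

7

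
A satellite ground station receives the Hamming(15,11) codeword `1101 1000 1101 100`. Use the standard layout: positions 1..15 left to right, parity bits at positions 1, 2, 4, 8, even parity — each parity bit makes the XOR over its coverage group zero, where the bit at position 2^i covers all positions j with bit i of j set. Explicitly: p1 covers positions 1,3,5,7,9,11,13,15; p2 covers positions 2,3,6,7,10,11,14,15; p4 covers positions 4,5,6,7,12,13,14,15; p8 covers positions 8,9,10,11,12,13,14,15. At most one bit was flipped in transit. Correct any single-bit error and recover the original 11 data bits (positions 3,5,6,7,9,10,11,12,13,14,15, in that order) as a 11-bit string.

s1: b1⊕b3⊕b5⊕b7⊕b9⊕b11⊕b13⊕b15 = 1⊕0⊕1⊕0⊕1⊕0⊕1⊕0 = 0
s2: b2⊕b3⊕b6⊕b7⊕b10⊕b11⊕b14⊕b15 = 1⊕0⊕0⊕0⊕1⊕0⊕0⊕0 = 0
s4: b4⊕b5⊕b6⊕b7⊕b12⊕b13⊕b14⊕b15 = 1⊕1⊕0⊕0⊕1⊕1⊕0⊕0 = 0
s8: b8⊕b9⊕b10⊕b11⊕b12⊕b13⊕b14⊕b15 = 0⊕1⊕1⊕0⊕1⊕1⊕0⊕0 = 0
Syndrome (s8...s1) = 0000 → position 0 (no error).
No correction needed.
Data bits at positions 3,5,6,7,9,10,11,12,13,14,15: 01001101100

01001101100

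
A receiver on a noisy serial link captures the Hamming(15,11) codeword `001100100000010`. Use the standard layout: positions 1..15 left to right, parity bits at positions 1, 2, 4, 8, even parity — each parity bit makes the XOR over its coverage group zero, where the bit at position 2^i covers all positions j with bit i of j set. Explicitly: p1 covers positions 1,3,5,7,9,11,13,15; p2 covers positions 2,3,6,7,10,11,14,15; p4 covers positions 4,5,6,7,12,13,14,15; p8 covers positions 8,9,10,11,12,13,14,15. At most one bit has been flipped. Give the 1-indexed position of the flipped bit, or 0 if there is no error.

s1: b1⊕b3⊕b5⊕b7⊕b9⊕b11⊕b13⊕b15 = 0⊕1⊕0⊕1⊕0⊕0⊕0⊕0 = 0
s2: b2⊕b3⊕b6⊕b7⊕b10⊕b11⊕b14⊕b15 = 0⊕1⊕0⊕1⊕0⊕0⊕1⊕0 = 1
s4: b4⊕b5⊕b6⊕b7⊕b12⊕b13⊕b14⊕b15 = 1⊕0⊕0⊕1⊕0⊕0⊕1⊕0 = 1
s8: b8⊕b9⊕b10⊕b11⊕b12⊕b13⊕b14⊕b15 = 0⊕0⊕0⊕0⊕0⊕0⊕1⊕0 = 1
Syndrome (s8...s1) = 1110 → position 14.

14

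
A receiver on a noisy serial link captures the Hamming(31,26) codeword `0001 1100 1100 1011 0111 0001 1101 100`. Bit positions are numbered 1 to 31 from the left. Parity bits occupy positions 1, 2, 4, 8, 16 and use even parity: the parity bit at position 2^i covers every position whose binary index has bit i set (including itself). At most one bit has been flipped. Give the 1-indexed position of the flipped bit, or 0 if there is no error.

25

s1: b1⊕b3⊕b5⊕b7⊕b9⊕b11⊕b13⊕b15⊕b17⊕b19⊕b21⊕b23⊕b25⊕b27⊕b29⊕b31 = 0⊕0⊕1⊕0⊕1⊕0⊕1⊕1⊕0⊕1⊕0⊕0⊕1⊕0⊕1⊕0 = 1
s2: b2⊕b3⊕b6⊕b7⊕b10⊕b11⊕b14⊕b15⊕b18⊕b19⊕b22⊕b23⊕b26⊕b27⊕b30⊕b31 = 0⊕0⊕1⊕0⊕1⊕0⊕0⊕1⊕1⊕1⊕0⊕0⊕1⊕0⊕0⊕0 = 0
s4: b4⊕b5⊕b6⊕b7⊕b12⊕b13⊕b14⊕b15⊕b20⊕b21⊕b22⊕b23⊕b28⊕b29⊕b30⊕b31 = 1⊕1⊕1⊕0⊕0⊕1⊕0⊕1⊕1⊕0⊕0⊕0⊕1⊕1⊕0⊕0 = 0
s8: b8⊕b9⊕b10⊕b11⊕b12⊕b13⊕b14⊕b15⊕b24⊕b25⊕b26⊕b27⊕b28⊕b29⊕b30⊕b31 = 0⊕1⊕1⊕0⊕0⊕1⊕0⊕1⊕1⊕1⊕1⊕0⊕1⊕1⊕0⊕0 = 1
s16: b16⊕b17⊕b18⊕b19⊕b20⊕b21⊕b22⊕b23⊕b24⊕b25⊕b26⊕b27⊕b28⊕b29⊕b30⊕b31 = 1⊕0⊕1⊕1⊕1⊕0⊕0⊕0⊕1⊕1⊕1⊕0⊕1⊕1⊕0⊕0 = 1
Syndrome (s16...s1) = 11001 → position 25.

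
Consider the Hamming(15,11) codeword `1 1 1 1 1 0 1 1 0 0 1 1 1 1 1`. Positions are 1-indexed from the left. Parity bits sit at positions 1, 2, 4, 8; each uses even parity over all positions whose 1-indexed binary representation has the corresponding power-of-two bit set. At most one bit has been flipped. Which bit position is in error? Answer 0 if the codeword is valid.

s1: b1⊕b3⊕b5⊕b7⊕b9⊕b11⊕b13⊕b15 = 1⊕1⊕1⊕1⊕0⊕1⊕1⊕1 = 1
s2: b2⊕b3⊕b6⊕b7⊕b10⊕b11⊕b14⊕b15 = 1⊕1⊕0⊕1⊕0⊕1⊕1⊕1 = 0
s4: b4⊕b5⊕b6⊕b7⊕b12⊕b13⊕b14⊕b15 = 1⊕1⊕0⊕1⊕1⊕1⊕1⊕1 = 1
s8: b8⊕b9⊕b10⊕b11⊕b12⊕b13⊕b14⊕b15 = 1⊕0⊕0⊕1⊕1⊕1⊕1⊕1 = 0
Syndrome (s8...s1) = 0101 → position 5.

5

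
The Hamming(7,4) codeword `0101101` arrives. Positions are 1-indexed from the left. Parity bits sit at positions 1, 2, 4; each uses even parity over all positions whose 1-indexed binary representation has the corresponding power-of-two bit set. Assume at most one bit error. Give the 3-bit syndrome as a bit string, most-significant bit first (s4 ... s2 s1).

s1: b1⊕b3⊕b5⊕b7 = 0⊕0⊕1⊕1 = 0
s2: b2⊕b3⊕b6⊕b7 = 1⊕0⊕0⊕1 = 0
s4: b4⊕b5⊕b6⊕b7 = 1⊕1⊕0⊕1 = 1
Syndrome (s4...s1) = 100 → position 4.

100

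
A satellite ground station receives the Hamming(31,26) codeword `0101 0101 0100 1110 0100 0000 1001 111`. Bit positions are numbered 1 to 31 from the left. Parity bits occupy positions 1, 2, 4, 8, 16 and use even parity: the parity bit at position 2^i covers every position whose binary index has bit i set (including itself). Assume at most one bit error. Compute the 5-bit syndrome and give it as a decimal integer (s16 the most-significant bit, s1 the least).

5

s1: b1⊕b3⊕b5⊕b7⊕b9⊕b11⊕b13⊕b15⊕b17⊕b19⊕b21⊕b23⊕b25⊕b27⊕b29⊕b31 = 0⊕0⊕0⊕0⊕0⊕0⊕1⊕1⊕0⊕0⊕0⊕0⊕1⊕0⊕1⊕1 = 1
s2: b2⊕b3⊕b6⊕b7⊕b10⊕b11⊕b14⊕b15⊕b18⊕b19⊕b22⊕b23⊕b26⊕b27⊕b30⊕b31 = 1⊕0⊕1⊕0⊕1⊕0⊕1⊕1⊕1⊕0⊕0⊕0⊕0⊕0⊕1⊕1 = 0
s4: b4⊕b5⊕b6⊕b7⊕b12⊕b13⊕b14⊕b15⊕b20⊕b21⊕b22⊕b23⊕b28⊕b29⊕b30⊕b31 = 1⊕0⊕1⊕0⊕0⊕1⊕1⊕1⊕0⊕0⊕0⊕0⊕1⊕1⊕1⊕1 = 1
s8: b8⊕b9⊕b10⊕b11⊕b12⊕b13⊕b14⊕b15⊕b24⊕b25⊕b26⊕b27⊕b28⊕b29⊕b30⊕b31 = 1⊕0⊕1⊕0⊕0⊕1⊕1⊕1⊕0⊕1⊕0⊕0⊕1⊕1⊕1⊕1 = 0
s16: b16⊕b17⊕b18⊕b19⊕b20⊕b21⊕b22⊕b23⊕b24⊕b25⊕b26⊕b27⊕b28⊕b29⊕b30⊕b31 = 0⊕0⊕1⊕0⊕0⊕0⊕0⊕0⊕0⊕1⊕0⊕0⊕1⊕1⊕1⊕1 = 0
Syndrome (s16...s1) = 00101 → position 5.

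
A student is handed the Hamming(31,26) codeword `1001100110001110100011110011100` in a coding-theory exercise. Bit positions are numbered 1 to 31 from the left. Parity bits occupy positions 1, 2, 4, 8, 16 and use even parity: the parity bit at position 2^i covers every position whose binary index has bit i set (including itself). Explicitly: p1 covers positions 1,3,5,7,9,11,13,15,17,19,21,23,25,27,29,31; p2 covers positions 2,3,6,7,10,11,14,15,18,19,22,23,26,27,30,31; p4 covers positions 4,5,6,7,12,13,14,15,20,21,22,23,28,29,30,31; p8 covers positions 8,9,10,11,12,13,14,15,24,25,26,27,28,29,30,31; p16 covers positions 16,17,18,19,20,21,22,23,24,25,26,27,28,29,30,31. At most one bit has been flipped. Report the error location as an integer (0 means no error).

10

s1: b1⊕b3⊕b5⊕b7⊕b9⊕b11⊕b13⊕b15⊕b17⊕b19⊕b21⊕b23⊕b25⊕b27⊕b29⊕b31 = 1⊕0⊕1⊕0⊕1⊕0⊕1⊕1⊕1⊕0⊕1⊕1⊕0⊕1⊕1⊕0 = 0
s2: b2⊕b3⊕b6⊕b7⊕b10⊕b11⊕b14⊕b15⊕b18⊕b19⊕b22⊕b23⊕b26⊕b27⊕b30⊕b31 = 0⊕0⊕0⊕0⊕0⊕0⊕1⊕1⊕0⊕0⊕1⊕1⊕0⊕1⊕0⊕0 = 1
s4: b4⊕b5⊕b6⊕b7⊕b12⊕b13⊕b14⊕b15⊕b20⊕b21⊕b22⊕b23⊕b28⊕b29⊕b30⊕b31 = 1⊕1⊕0⊕0⊕0⊕1⊕1⊕1⊕0⊕1⊕1⊕1⊕1⊕1⊕0⊕0 = 0
s8: b8⊕b9⊕b10⊕b11⊕b12⊕b13⊕b14⊕b15⊕b24⊕b25⊕b26⊕b27⊕b28⊕b29⊕b30⊕b31 = 1⊕1⊕0⊕0⊕0⊕1⊕1⊕1⊕1⊕0⊕0⊕1⊕1⊕1⊕0⊕0 = 1
s16: b16⊕b17⊕b18⊕b19⊕b20⊕b21⊕b22⊕b23⊕b24⊕b25⊕b26⊕b27⊕b28⊕b29⊕b30⊕b31 = 0⊕1⊕0⊕0⊕0⊕1⊕1⊕1⊕1⊕0⊕0⊕1⊕1⊕1⊕0⊕0 = 0
Syndrome (s16...s1) = 01010 → position 10.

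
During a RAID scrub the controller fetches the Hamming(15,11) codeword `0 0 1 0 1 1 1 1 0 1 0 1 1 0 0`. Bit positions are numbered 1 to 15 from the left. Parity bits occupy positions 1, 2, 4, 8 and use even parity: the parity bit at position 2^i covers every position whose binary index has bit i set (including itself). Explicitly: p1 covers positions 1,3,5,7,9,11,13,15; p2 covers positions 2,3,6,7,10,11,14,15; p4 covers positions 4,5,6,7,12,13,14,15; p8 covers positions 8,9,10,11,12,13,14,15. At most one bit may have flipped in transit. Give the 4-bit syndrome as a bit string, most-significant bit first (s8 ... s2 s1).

s1: b1⊕b3⊕b5⊕b7⊕b9⊕b11⊕b13⊕b15 = 0⊕1⊕1⊕1⊕0⊕0⊕1⊕0 = 0
s2: b2⊕b3⊕b6⊕b7⊕b10⊕b11⊕b14⊕b15 = 0⊕1⊕1⊕1⊕1⊕0⊕0⊕0 = 0
s4: b4⊕b5⊕b6⊕b7⊕b12⊕b13⊕b14⊕b15 = 0⊕1⊕1⊕1⊕1⊕1⊕0⊕0 = 1
s8: b8⊕b9⊕b10⊕b11⊕b12⊕b13⊕b14⊕b15 = 1⊕0⊕1⊕0⊕1⊕1⊕0⊕0 = 0
Syndrome (s8...s1) = 0100 → position 4.

0100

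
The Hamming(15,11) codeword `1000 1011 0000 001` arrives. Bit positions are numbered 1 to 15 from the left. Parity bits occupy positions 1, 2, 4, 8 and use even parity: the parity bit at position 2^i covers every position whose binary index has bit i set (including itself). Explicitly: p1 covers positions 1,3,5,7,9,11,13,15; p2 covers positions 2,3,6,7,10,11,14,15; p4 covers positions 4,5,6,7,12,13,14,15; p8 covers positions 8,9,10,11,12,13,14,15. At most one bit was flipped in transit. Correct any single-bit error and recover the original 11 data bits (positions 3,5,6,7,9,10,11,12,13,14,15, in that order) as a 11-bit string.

s1: b1⊕b3⊕b5⊕b7⊕b9⊕b11⊕b13⊕b15 = 1⊕0⊕1⊕1⊕0⊕0⊕0⊕1 = 0
s2: b2⊕b3⊕b6⊕b7⊕b10⊕b11⊕b14⊕b15 = 0⊕0⊕0⊕1⊕0⊕0⊕0⊕1 = 0
s4: b4⊕b5⊕b6⊕b7⊕b12⊕b13⊕b14⊕b15 = 0⊕1⊕0⊕1⊕0⊕0⊕0⊕1 = 1
s8: b8⊕b9⊕b10⊕b11⊕b12⊕b13⊕b14⊕b15 = 1⊕0⊕0⊕0⊕0⊕0⊕0⊕1 = 0
Syndrome (s8...s1) = 0100 → position 4.
Flip bit 4: corrected codeword = 100110110000001
Data bits at positions 3,5,6,7,9,10,11,12,13,14,15: 01010000001

01010000001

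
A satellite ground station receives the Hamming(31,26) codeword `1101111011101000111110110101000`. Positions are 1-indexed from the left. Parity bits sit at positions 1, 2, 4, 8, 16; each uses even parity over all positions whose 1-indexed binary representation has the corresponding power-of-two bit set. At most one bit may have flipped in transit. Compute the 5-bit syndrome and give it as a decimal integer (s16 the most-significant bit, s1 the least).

s1: b1⊕b3⊕b5⊕b7⊕b9⊕b11⊕b13⊕b15⊕b17⊕b19⊕b21⊕b23⊕b25⊕b27⊕b29⊕b31 = 1⊕0⊕1⊕1⊕1⊕1⊕1⊕0⊕1⊕1⊕1⊕1⊕0⊕0⊕0⊕0 = 0
s2: b2⊕b3⊕b6⊕b7⊕b10⊕b11⊕b14⊕b15⊕b18⊕b19⊕b22⊕b23⊕b26⊕b27⊕b30⊕b31 = 1⊕0⊕1⊕1⊕1⊕1⊕0⊕0⊕1⊕1⊕0⊕1⊕1⊕0⊕0⊕0 = 1
s4: b4⊕b5⊕b6⊕b7⊕b12⊕b13⊕b14⊕b15⊕b20⊕b21⊕b22⊕b23⊕b28⊕b29⊕b30⊕b31 = 1⊕1⊕1⊕1⊕0⊕1⊕0⊕0⊕1⊕1⊕0⊕1⊕1⊕0⊕0⊕0 = 1
s8: b8⊕b9⊕b10⊕b11⊕b12⊕b13⊕b14⊕b15⊕b24⊕b25⊕b26⊕b27⊕b28⊕b29⊕b30⊕b31 = 0⊕1⊕1⊕1⊕0⊕1⊕0⊕0⊕1⊕0⊕1⊕0⊕1⊕0⊕0⊕0 = 1
s16: b16⊕b17⊕b18⊕b19⊕b20⊕b21⊕b22⊕b23⊕b24⊕b25⊕b26⊕b27⊕b28⊕b29⊕b30⊕b31 = 0⊕1⊕1⊕1⊕1⊕1⊕0⊕1⊕1⊕0⊕1⊕0⊕1⊕0⊕0⊕0 = 1
Syndrome (s16...s1) = 11110 → position 30.

30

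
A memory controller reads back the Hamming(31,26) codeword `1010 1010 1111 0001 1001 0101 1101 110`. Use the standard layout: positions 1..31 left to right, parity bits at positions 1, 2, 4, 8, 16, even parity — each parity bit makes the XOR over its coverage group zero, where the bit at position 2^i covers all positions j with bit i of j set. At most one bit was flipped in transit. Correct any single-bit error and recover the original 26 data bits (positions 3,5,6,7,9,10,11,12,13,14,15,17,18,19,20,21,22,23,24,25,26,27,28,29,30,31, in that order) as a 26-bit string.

01011111000100101011101110

s1: b1⊕b3⊕b5⊕b7⊕b9⊕b11⊕b13⊕b15⊕b17⊕b19⊕b21⊕b23⊕b25⊕b27⊕b29⊕b31 = 1⊕1⊕1⊕1⊕1⊕1⊕0⊕0⊕1⊕0⊕0⊕0⊕1⊕0⊕1⊕0 = 1
s2: b2⊕b3⊕b6⊕b7⊕b10⊕b11⊕b14⊕b15⊕b18⊕b19⊕b22⊕b23⊕b26⊕b27⊕b30⊕b31 = 0⊕1⊕0⊕1⊕1⊕1⊕0⊕0⊕0⊕0⊕1⊕0⊕1⊕0⊕1⊕0 = 1
s4: b4⊕b5⊕b6⊕b7⊕b12⊕b13⊕b14⊕b15⊕b20⊕b21⊕b22⊕b23⊕b28⊕b29⊕b30⊕b31 = 0⊕1⊕0⊕1⊕1⊕0⊕0⊕0⊕1⊕0⊕1⊕0⊕1⊕1⊕1⊕0 = 0
s8: b8⊕b9⊕b10⊕b11⊕b12⊕b13⊕b14⊕b15⊕b24⊕b25⊕b26⊕b27⊕b28⊕b29⊕b30⊕b31 = 0⊕1⊕1⊕1⊕1⊕0⊕0⊕0⊕1⊕1⊕1⊕0⊕1⊕1⊕1⊕0 = 0
s16: b16⊕b17⊕b18⊕b19⊕b20⊕b21⊕b22⊕b23⊕b24⊕b25⊕b26⊕b27⊕b28⊕b29⊕b30⊕b31 = 1⊕1⊕0⊕0⊕1⊕0⊕1⊕0⊕1⊕1⊕1⊕0⊕1⊕1⊕1⊕0 = 0
Syndrome (s16...s1) = 00011 → position 3.
Flip bit 3: corrected codeword = 1000101011110001100101011101110
Data bits at positions 3,5,6,7,9,10,11,12,13,14,15,17,18,19,20,21,22,23,24,25,26,27,28,29,30,31: 01011111000100101011101110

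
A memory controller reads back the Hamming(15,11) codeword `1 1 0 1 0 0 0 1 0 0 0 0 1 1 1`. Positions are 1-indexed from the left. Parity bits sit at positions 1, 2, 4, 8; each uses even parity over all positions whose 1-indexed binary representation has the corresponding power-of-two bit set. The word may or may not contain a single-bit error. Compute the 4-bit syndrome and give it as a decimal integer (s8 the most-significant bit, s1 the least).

s1: b1⊕b3⊕b5⊕b7⊕b9⊕b11⊕b13⊕b15 = 1⊕0⊕0⊕0⊕0⊕0⊕1⊕1 = 1
s2: b2⊕b3⊕b6⊕b7⊕b10⊕b11⊕b14⊕b15 = 1⊕0⊕0⊕0⊕0⊕0⊕1⊕1 = 1
s4: b4⊕b5⊕b6⊕b7⊕b12⊕b13⊕b14⊕b15 = 1⊕0⊕0⊕0⊕0⊕1⊕1⊕1 = 0
s8: b8⊕b9⊕b10⊕b11⊕b12⊕b13⊕b14⊕b15 = 1⊕0⊕0⊕0⊕0⊕1⊕1⊕1 = 0
Syndrome (s8...s1) = 0011 → position 3.

3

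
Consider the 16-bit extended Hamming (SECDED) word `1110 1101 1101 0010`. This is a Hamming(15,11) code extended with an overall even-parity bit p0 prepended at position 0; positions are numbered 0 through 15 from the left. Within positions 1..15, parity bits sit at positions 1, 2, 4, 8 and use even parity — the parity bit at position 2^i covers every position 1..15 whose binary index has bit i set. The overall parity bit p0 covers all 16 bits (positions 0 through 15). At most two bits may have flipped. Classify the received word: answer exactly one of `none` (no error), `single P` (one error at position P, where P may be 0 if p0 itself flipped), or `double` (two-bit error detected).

s1: b1⊕b3⊕b5⊕b7⊕b9⊕b11⊕b13⊕b15 = 1⊕0⊕1⊕1⊕1⊕1⊕0⊕0 = 1
s2: b2⊕b3⊕b6⊕b7⊕b10⊕b11⊕b14⊕b15 = 1⊕0⊕0⊕1⊕0⊕1⊕1⊕0 = 0
s4: b4⊕b5⊕b6⊕b7⊕b12⊕b13⊕b14⊕b15 = 1⊕1⊕0⊕1⊕0⊕0⊕1⊕0 = 0
s8: b8⊕b9⊕b10⊕b11⊕b12⊕b13⊕b14⊕b15 = 1⊕1⊕0⊕1⊕0⊕0⊕1⊕0 = 0
Syndrome (s8...s1) = 0001 → position 1.
Overall parity (XOR of all 16 bits, including p0): 1⊕1⊕1⊕0⊕1⊕1⊕0⊕1⊕1⊕1⊕0⊕1⊕0⊕0⊕1⊕0 = 0
Overall=0, syndrome position=1 → double-bit error detected (uncorrectable).

double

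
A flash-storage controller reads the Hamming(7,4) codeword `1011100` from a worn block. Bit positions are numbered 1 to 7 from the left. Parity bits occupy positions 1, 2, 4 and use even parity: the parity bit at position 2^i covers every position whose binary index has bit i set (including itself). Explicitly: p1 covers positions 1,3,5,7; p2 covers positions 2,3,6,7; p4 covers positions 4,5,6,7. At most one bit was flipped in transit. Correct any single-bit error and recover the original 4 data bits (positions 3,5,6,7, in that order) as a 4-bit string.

0100

s1: b1⊕b3⊕b5⊕b7 = 1⊕1⊕1⊕0 = 1
s2: b2⊕b3⊕b6⊕b7 = 0⊕1⊕0⊕0 = 1
s4: b4⊕b5⊕b6⊕b7 = 1⊕1⊕0⊕0 = 0
Syndrome (s4...s1) = 011 → position 3.
Flip bit 3: corrected codeword = 1001100
Data bits at positions 3,5,6,7: 0100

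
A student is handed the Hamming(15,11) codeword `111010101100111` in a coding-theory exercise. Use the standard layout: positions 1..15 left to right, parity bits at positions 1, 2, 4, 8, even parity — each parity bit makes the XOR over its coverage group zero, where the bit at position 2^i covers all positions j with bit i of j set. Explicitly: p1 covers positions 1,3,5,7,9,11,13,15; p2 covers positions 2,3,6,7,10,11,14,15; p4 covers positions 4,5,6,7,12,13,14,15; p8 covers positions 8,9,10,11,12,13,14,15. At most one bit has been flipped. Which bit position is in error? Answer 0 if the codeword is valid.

13

s1: b1⊕b3⊕b5⊕b7⊕b9⊕b11⊕b13⊕b15 = 1⊕1⊕1⊕1⊕1⊕0⊕1⊕1 = 1
s2: b2⊕b3⊕b6⊕b7⊕b10⊕b11⊕b14⊕b15 = 1⊕1⊕0⊕1⊕1⊕0⊕1⊕1 = 0
s4: b4⊕b5⊕b6⊕b7⊕b12⊕b13⊕b14⊕b15 = 0⊕1⊕0⊕1⊕0⊕1⊕1⊕1 = 1
s8: b8⊕b9⊕b10⊕b11⊕b12⊕b13⊕b14⊕b15 = 0⊕1⊕1⊕0⊕0⊕1⊕1⊕1 = 1
Syndrome (s8...s1) = 1101 → position 13.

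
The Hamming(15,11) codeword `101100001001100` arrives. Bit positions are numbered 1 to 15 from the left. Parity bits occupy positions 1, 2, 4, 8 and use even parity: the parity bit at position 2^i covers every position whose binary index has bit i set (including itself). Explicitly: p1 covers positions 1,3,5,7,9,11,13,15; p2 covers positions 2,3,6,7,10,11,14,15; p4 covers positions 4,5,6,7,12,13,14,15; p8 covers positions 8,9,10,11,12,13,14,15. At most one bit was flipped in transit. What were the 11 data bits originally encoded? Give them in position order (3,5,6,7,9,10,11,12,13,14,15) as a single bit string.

10001001110

s1: b1⊕b3⊕b5⊕b7⊕b9⊕b11⊕b13⊕b15 = 1⊕1⊕0⊕0⊕1⊕0⊕1⊕0 = 0
s2: b2⊕b3⊕b6⊕b7⊕b10⊕b11⊕b14⊕b15 = 0⊕1⊕0⊕0⊕0⊕0⊕0⊕0 = 1
s4: b4⊕b5⊕b6⊕b7⊕b12⊕b13⊕b14⊕b15 = 1⊕0⊕0⊕0⊕1⊕1⊕0⊕0 = 1
s8: b8⊕b9⊕b10⊕b11⊕b12⊕b13⊕b14⊕b15 = 0⊕1⊕0⊕0⊕1⊕1⊕0⊕0 = 1
Syndrome (s8...s1) = 1110 → position 14.
Flip bit 14: corrected codeword = 101100001001110
Data bits at positions 3,5,6,7,9,10,11,12,13,14,15: 10001001110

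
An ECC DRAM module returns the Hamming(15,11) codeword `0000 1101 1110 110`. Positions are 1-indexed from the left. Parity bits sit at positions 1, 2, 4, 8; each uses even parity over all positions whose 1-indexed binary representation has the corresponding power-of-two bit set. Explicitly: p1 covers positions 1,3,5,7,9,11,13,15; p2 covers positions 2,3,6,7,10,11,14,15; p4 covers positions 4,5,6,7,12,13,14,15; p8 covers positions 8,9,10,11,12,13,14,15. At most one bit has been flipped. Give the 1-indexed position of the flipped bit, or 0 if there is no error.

s1: b1⊕b3⊕b5⊕b7⊕b9⊕b11⊕b13⊕b15 = 0⊕0⊕1⊕0⊕1⊕1⊕1⊕0 = 0
s2: b2⊕b3⊕b6⊕b7⊕b10⊕b11⊕b14⊕b15 = 0⊕0⊕1⊕0⊕1⊕1⊕1⊕0 = 0
s4: b4⊕b5⊕b6⊕b7⊕b12⊕b13⊕b14⊕b15 = 0⊕1⊕1⊕0⊕0⊕1⊕1⊕0 = 0
s8: b8⊕b9⊕b10⊕b11⊕b12⊕b13⊕b14⊕b15 = 1⊕1⊕1⊕1⊕0⊕1⊕1⊕0 = 0
Syndrome (s8...s1) = 0000 → position 0 (no error).

0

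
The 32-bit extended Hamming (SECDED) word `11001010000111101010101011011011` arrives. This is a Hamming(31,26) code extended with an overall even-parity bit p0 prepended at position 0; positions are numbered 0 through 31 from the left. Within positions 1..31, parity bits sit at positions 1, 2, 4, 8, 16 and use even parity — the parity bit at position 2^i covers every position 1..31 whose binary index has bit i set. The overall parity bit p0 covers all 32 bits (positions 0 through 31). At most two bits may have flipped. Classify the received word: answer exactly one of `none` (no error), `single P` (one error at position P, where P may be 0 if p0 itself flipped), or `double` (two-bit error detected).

none

s1: b1⊕b3⊕b5⊕b7⊕b9⊕b11⊕b13⊕b15⊕b17⊕b19⊕b21⊕b23⊕b25⊕b27⊕b29⊕b31 = 1⊕0⊕0⊕0⊕0⊕1⊕1⊕0⊕0⊕0⊕0⊕0⊕1⊕1⊕0⊕1 = 0
s2: b2⊕b3⊕b6⊕b7⊕b10⊕b11⊕b14⊕b15⊕b18⊕b19⊕b22⊕b23⊕b26⊕b27⊕b30⊕b31 = 0⊕0⊕1⊕0⊕0⊕1⊕1⊕0⊕1⊕0⊕1⊕0⊕0⊕1⊕1⊕1 = 0
s4: b4⊕b5⊕b6⊕b7⊕b12⊕b13⊕b14⊕b15⊕b20⊕b21⊕b22⊕b23⊕b28⊕b29⊕b30⊕b31 = 1⊕0⊕1⊕0⊕1⊕1⊕1⊕0⊕1⊕0⊕1⊕0⊕1⊕0⊕1⊕1 = 0
s8: b8⊕b9⊕b10⊕b11⊕b12⊕b13⊕b14⊕b15⊕b24⊕b25⊕b26⊕b27⊕b28⊕b29⊕b30⊕b31 = 0⊕0⊕0⊕1⊕1⊕1⊕1⊕0⊕1⊕1⊕0⊕1⊕1⊕0⊕1⊕1 = 0
s16: b16⊕b17⊕b18⊕b19⊕b20⊕b21⊕b22⊕b23⊕b24⊕b25⊕b26⊕b27⊕b28⊕b29⊕b30⊕b31 = 1⊕0⊕1⊕0⊕1⊕0⊕1⊕0⊕1⊕1⊕0⊕1⊕1⊕0⊕1⊕1 = 0
Syndrome (s16...s1) = 00000 → position 0 (no error).
Overall parity (XOR of all 32 bits, including p0): 1⊕1⊕0⊕0⊕1⊕0⊕1⊕0⊕0⊕0⊕0⊕1⊕1⊕1⊕1⊕0⊕1⊕0⊕1⊕0⊕1⊕0⊕1⊕0⊕1⊕1⊕0⊕1⊕1⊕0⊕1⊕1 = 0
Overall=0, syndrome position=0 → no error.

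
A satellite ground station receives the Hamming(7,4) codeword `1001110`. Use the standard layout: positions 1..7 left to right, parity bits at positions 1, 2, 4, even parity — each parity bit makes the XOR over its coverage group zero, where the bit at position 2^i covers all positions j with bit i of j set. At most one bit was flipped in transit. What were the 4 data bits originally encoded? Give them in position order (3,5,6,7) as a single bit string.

s1: b1⊕b3⊕b5⊕b7 = 1⊕0⊕1⊕0 = 0
s2: b2⊕b3⊕b6⊕b7 = 0⊕0⊕1⊕0 = 1
s4: b4⊕b5⊕b6⊕b7 = 1⊕1⊕1⊕0 = 1
Syndrome (s4...s1) = 110 → position 6.
Flip bit 6: corrected codeword = 1001100
Data bits at positions 3,5,6,7: 0100

0100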